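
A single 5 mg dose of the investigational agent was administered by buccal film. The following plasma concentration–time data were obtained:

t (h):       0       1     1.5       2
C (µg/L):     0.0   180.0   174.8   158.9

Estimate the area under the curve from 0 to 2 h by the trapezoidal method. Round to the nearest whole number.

AUC = 262 µg/L·h

Trapezoidal AUC_0→2:
  [0→1]: (0.0+180.0)/2 × 1 = 90.0
  [1→1.5]: (180.0+174.8)/2 × 0.5 = 88.7
  [1.5→2]: (174.8+158.9)/2 × 0.5 = 83.425
  Sum = 262.125 µg/L·h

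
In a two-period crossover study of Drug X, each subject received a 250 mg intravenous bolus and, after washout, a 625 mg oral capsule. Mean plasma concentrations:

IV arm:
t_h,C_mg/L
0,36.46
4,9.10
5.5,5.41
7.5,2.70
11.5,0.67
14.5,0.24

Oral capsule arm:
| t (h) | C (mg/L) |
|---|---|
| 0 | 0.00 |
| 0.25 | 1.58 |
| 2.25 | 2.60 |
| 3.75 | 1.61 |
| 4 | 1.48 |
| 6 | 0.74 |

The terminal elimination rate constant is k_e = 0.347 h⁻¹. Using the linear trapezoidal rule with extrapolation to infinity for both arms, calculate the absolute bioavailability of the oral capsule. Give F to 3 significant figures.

Trapezoidal AUC_0→14.5 (IV):
  [0→4]: (36.46+9.10)/2 × 4 = 91.12
  [4→5.5]: (9.10+5.41)/2 × 1.5 = 10.8825
  [5.5→7.5]: (5.41+2.70)/2 × 2 = 8.11
  [7.5→11.5]: (2.70+0.67)/2 × 4 = 6.74
  [11.5→14.5]: (0.67+0.24)/2 × 3 = 1.365
  Sum = 118.2175 mg/L·h
IV tail: 0.24/0.347 = 0.692; AUC_iv,0→∞ = 118.2175 + 0.692 = 118.9095 mg/L·h
Trapezoidal AUC_0→6 (oral capsule):
  [0→0.25]: (0.00+1.58)/2 × 0.25 = 0.1975
  [0.25→2.25]: (1.58+2.60)/2 × 2 = 4.18
  [2.25→3.75]: (2.60+1.61)/2 × 1.5 = 3.1575
  [3.75→4]: (1.61+1.48)/2 × 0.25 = 0.38625
  [4→6]: (1.48+0.74)/2 × 2 = 2.22
  Sum = 10.14125 mg/L·h
oral capsule tail: 0.74/0.347 = 2.133; AUC_ev,0→∞ = 10.14125 + 2.133 = 12.27425 mg/L·h
F = (AUC_ev/D_ev)/(AUC_iv/D_iv) = (12.27425/625)/(118.9095/250) = 0.0196388/0.475638 = 0.0413

F = 0.0413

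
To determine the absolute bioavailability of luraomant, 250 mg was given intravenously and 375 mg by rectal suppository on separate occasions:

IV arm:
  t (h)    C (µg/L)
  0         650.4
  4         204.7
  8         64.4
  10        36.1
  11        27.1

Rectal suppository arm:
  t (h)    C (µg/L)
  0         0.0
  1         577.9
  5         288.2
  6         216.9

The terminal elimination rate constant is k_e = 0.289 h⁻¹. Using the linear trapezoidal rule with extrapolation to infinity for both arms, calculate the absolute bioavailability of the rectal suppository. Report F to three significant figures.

Trapezoidal AUC_0→11 (IV):
  [0→4]: (650.4+204.7)/2 × 4 = 1710.2
  [4→8]: (204.7+64.4)/2 × 4 = 538.2
  [8→10]: (64.4+36.1)/2 × 2 = 100.5
  [10→11]: (36.1+27.1)/2 × 1 = 31.6
  Sum = 2380.5 µg/L·h
IV tail: 27.1/0.289 = 93.772; AUC_iv,0→∞ = 2380.5 + 93.772 = 2474.272 µg/L·h
Trapezoidal AUC_0→6 (rectal suppository):
  [0→1]: (0.0+577.9)/2 × 1 = 288.95
  [1→5]: (577.9+288.2)/2 × 4 = 1732.2
  [5→6]: (288.2+216.9)/2 × 1 = 252.55
  Sum = 2273.7 µg/L·h
rectal suppository tail: 216.9/0.289 = 750.519; AUC_ev,0→∞ = 2273.7 + 750.519 = 3024.219 µg/L·h
F = (AUC_ev/D_ev)/(AUC_iv/D_iv) = (3024.219/375)/(2474.272/250) = 8.064584/9.897088 = 0.8148

F = 0.815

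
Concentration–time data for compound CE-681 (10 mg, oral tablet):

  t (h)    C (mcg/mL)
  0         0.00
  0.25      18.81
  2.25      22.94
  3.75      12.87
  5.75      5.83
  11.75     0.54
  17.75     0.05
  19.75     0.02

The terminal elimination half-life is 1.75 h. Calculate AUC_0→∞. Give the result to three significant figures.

Trapezoidal AUC_0→19.75:
  [0→0.25]: (0.00+18.81)/2 × 0.25 = 2.35125
  [0.25→2.25]: (18.81+22.94)/2 × 2 = 41.75
  [2.25→3.75]: (22.94+12.87)/2 × 1.5 = 26.8575
  [3.75→5.75]: (12.87+5.83)/2 × 2 = 18.7
  [5.75→11.75]: (5.83+0.54)/2 × 6 = 19.11
  [11.75→17.75]: (0.54+0.05)/2 × 6 = 1.77
  [17.75→19.75]: (0.05+0.02)/2 × 2 = 0.07
  Sum = 110.60875 mcg/mL·h
k_e = ln2 / t½ = 0.693147 / 1.75 = 0.3961 h^-1
Extrapolated tail: C_last / k_e = 0.02 / 0.3961 = 0.050
AUC_0→∞ = 110.60875 + 0.050 = 110.65875 mcg/mL·h

AUC = 111 mcg/mL·h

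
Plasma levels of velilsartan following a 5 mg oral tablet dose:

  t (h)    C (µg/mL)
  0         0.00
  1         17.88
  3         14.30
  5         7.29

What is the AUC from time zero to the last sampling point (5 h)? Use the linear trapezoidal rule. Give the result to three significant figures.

AUC = 62.7 µg/mL·h

Trapezoidal AUC_0→5:
  [0→1]: (0.00+17.88)/2 × 1 = 8.94
  [1→3]: (17.88+14.30)/2 × 2 = 32.18
  [3→5]: (14.30+7.29)/2 × 2 = 21.59
  Sum = 62.71 µg/mL·h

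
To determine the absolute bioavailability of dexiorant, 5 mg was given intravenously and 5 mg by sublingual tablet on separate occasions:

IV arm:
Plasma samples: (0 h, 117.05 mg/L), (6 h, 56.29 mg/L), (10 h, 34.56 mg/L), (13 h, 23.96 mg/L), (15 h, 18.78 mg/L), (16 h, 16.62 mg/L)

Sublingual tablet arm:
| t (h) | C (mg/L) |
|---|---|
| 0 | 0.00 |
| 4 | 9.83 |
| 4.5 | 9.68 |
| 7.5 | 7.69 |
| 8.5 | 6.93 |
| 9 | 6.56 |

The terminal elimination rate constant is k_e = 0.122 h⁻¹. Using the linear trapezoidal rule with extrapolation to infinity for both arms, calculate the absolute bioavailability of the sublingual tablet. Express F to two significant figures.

F = 0.12

Trapezoidal AUC_0→16 (IV):
  [0→6]: (117.05+56.29)/2 × 6 = 520.02
  [6→10]: (56.29+34.56)/2 × 4 = 181.7
  [10→13]: (34.56+23.96)/2 × 3 = 87.78
  [13→15]: (23.96+18.78)/2 × 2 = 42.74
  [15→16]: (18.78+16.62)/2 × 1 = 17.7
  Sum = 849.94 mg/L·h
IV tail: 16.62/0.122 = 136.230; AUC_iv,0→∞ = 849.94 + 136.230 = 986.17 mg/L·h
Trapezoidal AUC_0→9 (sublingual tablet):
  [0→4]: (0.00+9.83)/2 × 4 = 19.66
  [4→4.5]: (9.83+9.68)/2 × 0.5 = 4.8775
  [4.5→7.5]: (9.68+7.69)/2 × 3 = 26.055
  [7.5→8.5]: (7.69+6.93)/2 × 1 = 7.31
  [8.5→9]: (6.93+6.56)/2 × 0.5 = 3.3725
  Sum = 61.275 mg/L·h
sublingual tablet tail: 6.56/0.122 = 53.770; AUC_ev,0→∞ = 61.275 + 53.770 = 115.045 mg/L·h
F = (AUC_ev/D_ev)/(AUC_iv/D_iv) = (115.045/5)/(986.17/5) = 23.009/197.234 = 0.1167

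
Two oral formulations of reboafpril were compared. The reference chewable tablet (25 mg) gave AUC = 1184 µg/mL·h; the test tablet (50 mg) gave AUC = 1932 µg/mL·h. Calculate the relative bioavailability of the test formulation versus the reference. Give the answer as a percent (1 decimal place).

F_rel = 81.6%

F_rel = (AUC_test/D_test) / (AUC_ref/D_ref)
      = (1932/50) / (1184/25)
      = 38.64 / 47.36 = 0.8159 = 81.59%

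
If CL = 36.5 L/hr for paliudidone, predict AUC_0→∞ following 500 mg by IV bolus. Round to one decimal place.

AUC_0→∞ = Dose_iv / CL
        = 500 / 36.5 = 13.6986 mg/L·hr

AUC = 13.7 mg/L·hr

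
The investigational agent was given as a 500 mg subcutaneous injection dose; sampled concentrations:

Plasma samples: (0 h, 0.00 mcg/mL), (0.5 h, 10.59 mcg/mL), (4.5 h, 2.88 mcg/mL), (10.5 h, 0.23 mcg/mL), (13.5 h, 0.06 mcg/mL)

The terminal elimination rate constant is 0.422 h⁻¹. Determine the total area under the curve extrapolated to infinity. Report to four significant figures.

Trapezoidal AUC_0→13.5:
  [0→0.5]: (0.00+10.59)/2 × 0.5 = 2.6475
  [0.5→4.5]: (10.59+2.88)/2 × 4 = 26.94
  [4.5→10.5]: (2.88+0.23)/2 × 6 = 9.33
  [10.5→13.5]: (0.23+0.06)/2 × 3 = 0.435
  Sum = 39.3525 mcg/mL·h
Extrapolated tail: C_last / k_e = 0.06 / 0.422 = 0.142
AUC_0→∞ = 39.3525 + 0.142 = 39.4945 mcg/mL·h

AUC = 39.49 mcg/mL·h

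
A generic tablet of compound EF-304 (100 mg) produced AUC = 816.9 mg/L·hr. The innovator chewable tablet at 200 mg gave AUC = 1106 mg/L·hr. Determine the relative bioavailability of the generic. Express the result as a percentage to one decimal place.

F_rel = (AUC_test/D_test) / (AUC_ref/D_ref)
      = (816.9/100) / (1106/200)
      = 8.169 / 5.53 = 1.4772 = 147.72%

F_rel = 147.7%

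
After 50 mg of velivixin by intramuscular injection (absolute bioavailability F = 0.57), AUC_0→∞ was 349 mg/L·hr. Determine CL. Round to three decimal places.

CL = F × Dose / AUC_0→∞
   = 0.57 × 50 / 349 = 0.0816619 L/hr

CL = 0.082 L/hr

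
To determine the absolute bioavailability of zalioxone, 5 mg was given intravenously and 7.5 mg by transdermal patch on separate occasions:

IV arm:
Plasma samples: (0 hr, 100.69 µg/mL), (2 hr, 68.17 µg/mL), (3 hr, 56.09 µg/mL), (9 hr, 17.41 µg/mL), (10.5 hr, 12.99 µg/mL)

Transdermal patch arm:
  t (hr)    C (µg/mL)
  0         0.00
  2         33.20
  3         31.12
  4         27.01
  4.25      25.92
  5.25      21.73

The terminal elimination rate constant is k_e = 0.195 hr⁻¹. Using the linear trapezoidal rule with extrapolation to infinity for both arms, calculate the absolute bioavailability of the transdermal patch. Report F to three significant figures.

Trapezoidal AUC_0→10.5 (IV):
  [0→2]: (100.69+68.17)/2 × 2 = 168.86
  [2→3]: (68.17+56.09)/2 × 1 = 62.13
  [3→9]: (56.09+17.41)/2 × 6 = 220.5
  [9→10.5]: (17.41+12.99)/2 × 1.5 = 22.8
  Sum = 474.29 µg/mL·hr
IV tail: 12.99/0.195 = 66.615; AUC_iv,0→∞ = 474.29 + 66.615 = 540.905 µg/mL·hr
Trapezoidal AUC_0→5.25 (transdermal patch):
  [0→2]: (0.00+33.20)/2 × 2 = 33.2
  [2→3]: (33.20+31.12)/2 × 1 = 32.16
  [3→4]: (31.12+27.01)/2 × 1 = 29.065
  [4→4.25]: (27.01+25.92)/2 × 0.25 = 6.61625
  [4.25→5.25]: (25.92+21.73)/2 × 1 = 23.825
  Sum = 124.86625 µg/mL·hr
transdermal patch tail: 21.73/0.195 = 111.436; AUC_ev,0→∞ = 124.86625 + 111.436 = 236.30225 µg/mL·hr
F = (AUC_ev/D_ev)/(AUC_iv/D_iv) = (236.30225/7.5)/(540.905/5) = 31.507/108.181 = 0.2912

F = 0.291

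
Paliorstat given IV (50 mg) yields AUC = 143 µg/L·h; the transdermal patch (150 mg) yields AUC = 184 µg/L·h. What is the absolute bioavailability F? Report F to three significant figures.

F = 0.429

F = (AUC_ev / D_ev) / (AUC_iv / D_iv)
  = (184/150) / (143/50)
  = 1.22667 / 2.86 = 0.4289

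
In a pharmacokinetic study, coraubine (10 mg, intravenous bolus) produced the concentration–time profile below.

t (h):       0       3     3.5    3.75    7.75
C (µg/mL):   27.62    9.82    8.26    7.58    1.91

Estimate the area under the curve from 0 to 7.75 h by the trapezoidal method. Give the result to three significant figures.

AUC = 81.6 µg/mL·h

Trapezoidal AUC_0→7.75:
  [0→3]: (27.62+9.82)/2 × 3 = 56.16
  [3→3.5]: (9.82+8.26)/2 × 0.5 = 4.52
  [3.5→3.75]: (8.26+7.58)/2 × 0.25 = 1.98
  [3.75→7.75]: (7.58+1.91)/2 × 4 = 18.98
  Sum = 81.64 µg/mL·h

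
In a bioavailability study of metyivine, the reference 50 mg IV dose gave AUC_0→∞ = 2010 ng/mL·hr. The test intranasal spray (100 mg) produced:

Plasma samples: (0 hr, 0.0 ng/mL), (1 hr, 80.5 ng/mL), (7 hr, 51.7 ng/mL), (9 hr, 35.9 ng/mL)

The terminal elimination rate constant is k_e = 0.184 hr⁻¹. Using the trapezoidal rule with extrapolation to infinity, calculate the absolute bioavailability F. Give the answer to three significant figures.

F = 0.179

Trapezoidal AUC_0→9 (intranasal spray):
  [0→1]: (0.0+80.5)/2 × 1 = 40.25
  [1→7]: (80.5+51.7)/2 × 6 = 396.6
  [7→9]: (51.7+35.9)/2 × 2 = 87.6
  Sum = 524.45 ng/mL·hr
Tail: C_last/k_e = 35.9/0.184 = 195.109
AUC_0→∞ (intranasal spray) = 524.45 + 195.109 = 719.559 ng/mL·hr
F = (AUC_ev/D_ev)/(AUC_iv/D_iv) = (719.559/100)/(2010/50) = 7.19559/40.2 = 0.1790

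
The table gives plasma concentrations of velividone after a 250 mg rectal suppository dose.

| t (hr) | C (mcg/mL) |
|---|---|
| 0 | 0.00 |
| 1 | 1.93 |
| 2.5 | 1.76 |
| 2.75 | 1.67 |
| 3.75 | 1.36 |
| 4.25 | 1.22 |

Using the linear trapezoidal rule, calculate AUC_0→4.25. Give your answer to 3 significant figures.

AUC = 6.32 mcg/mL·hr

Trapezoidal AUC_0→4.25:
  [0→1]: (0.00+1.93)/2 × 1 = 0.965
  [1→2.5]: (1.93+1.76)/2 × 1.5 = 2.7675
  [2.5→2.75]: (1.76+1.67)/2 × 0.25 = 0.42875
  [2.75→3.75]: (1.67+1.36)/2 × 1 = 1.515
  [3.75→4.25]: (1.36+1.22)/2 × 0.5 = 0.645
  Sum = 6.32125 mcg/mL·hr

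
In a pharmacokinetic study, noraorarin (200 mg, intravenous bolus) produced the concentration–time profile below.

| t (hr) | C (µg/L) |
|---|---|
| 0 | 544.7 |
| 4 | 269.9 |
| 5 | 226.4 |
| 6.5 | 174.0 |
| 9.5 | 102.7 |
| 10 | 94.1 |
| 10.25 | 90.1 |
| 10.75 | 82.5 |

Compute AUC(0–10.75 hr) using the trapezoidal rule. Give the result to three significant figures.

AUC = 2710 µg/L·hr

Trapezoidal AUC_0→10.75:
  [0→4]: (544.7+269.9)/2 × 4 = 1629.2
  [4→5]: (269.9+226.4)/2 × 1 = 248.15
  [5→6.5]: (226.4+174.0)/2 × 1.5 = 300.3
  [6.5→9.5]: (174.0+102.7)/2 × 3 = 415.05
  [9.5→10]: (102.7+94.1)/2 × 0.5 = 49.2
  [10→10.25]: (94.1+90.1)/2 × 0.25 = 23.025
  [10.25→10.75]: (90.1+82.5)/2 × 0.5 = 43.15
  Sum = 2708.075 µg/L·hr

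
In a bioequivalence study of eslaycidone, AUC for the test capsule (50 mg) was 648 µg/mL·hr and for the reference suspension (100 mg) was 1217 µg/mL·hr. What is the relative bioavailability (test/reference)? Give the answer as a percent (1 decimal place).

F_rel = 106.5%

F_rel = (AUC_test/D_test) / (AUC_ref/D_ref)
      = (648/50) / (1217/100)
      = 12.96 / 12.17 = 1.0649 = 106.49%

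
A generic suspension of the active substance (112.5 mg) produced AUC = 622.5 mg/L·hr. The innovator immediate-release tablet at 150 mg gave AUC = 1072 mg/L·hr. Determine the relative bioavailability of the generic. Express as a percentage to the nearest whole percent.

F_rel = 77%

F_rel = (AUC_test/D_test) / (AUC_ref/D_ref)
      = (622.5/112.5) / (1072/150)
      = 5.53333 / 7.14667 = 0.7743 = 77.43%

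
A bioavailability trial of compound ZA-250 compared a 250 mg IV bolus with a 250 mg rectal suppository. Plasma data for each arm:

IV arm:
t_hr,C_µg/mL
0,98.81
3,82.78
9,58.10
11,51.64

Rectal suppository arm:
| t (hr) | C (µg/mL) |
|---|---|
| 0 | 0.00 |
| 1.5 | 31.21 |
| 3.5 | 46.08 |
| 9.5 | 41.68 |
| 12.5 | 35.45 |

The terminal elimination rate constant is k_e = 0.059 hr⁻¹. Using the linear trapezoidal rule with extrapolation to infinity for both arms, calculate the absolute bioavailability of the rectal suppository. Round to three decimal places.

F = 0.643

Trapezoidal AUC_0→11 (IV):
  [0→3]: (98.81+82.78)/2 × 3 = 272.385
  [3→9]: (82.78+58.10)/2 × 6 = 422.64
  [9→11]: (58.10+51.64)/2 × 2 = 109.74
  Sum = 804.765 µg/mL·hr
IV tail: 51.64/0.059 = 875.254; AUC_iv,0→∞ = 804.765 + 875.254 = 1680.019 µg/mL·hr
Trapezoidal AUC_0→12.5 (rectal suppository):
  [0→1.5]: (0.00+31.21)/2 × 1.5 = 23.4075
  [1.5→3.5]: (31.21+46.08)/2 × 2 = 77.29
  [3.5→9.5]: (46.08+41.68)/2 × 6 = 263.28
  [9.5→12.5]: (41.68+35.45)/2 × 3 = 115.695
  Sum = 479.6725 µg/mL·hr
rectal suppository tail: 35.45/0.059 = 600.847; AUC_ev,0→∞ = 479.6725 + 600.847 = 1080.5195 µg/mL·hr
F = (AUC_ev/D_ev)/(AUC_iv/D_iv) = (1080.5195/250)/(1680.019/250) = 4.322078/6.720076 = 0.6432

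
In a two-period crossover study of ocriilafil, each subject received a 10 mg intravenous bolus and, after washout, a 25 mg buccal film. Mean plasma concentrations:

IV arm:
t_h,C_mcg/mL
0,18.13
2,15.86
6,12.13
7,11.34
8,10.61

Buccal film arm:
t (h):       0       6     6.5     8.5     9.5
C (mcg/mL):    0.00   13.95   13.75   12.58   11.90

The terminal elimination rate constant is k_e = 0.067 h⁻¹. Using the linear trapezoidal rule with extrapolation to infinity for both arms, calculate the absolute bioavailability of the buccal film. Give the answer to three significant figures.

Trapezoidal AUC_0→8 (IV):
  [0→2]: (18.13+15.86)/2 × 2 = 33.99
  [2→6]: (15.86+12.13)/2 × 4 = 55.98
  [6→7]: (12.13+11.34)/2 × 1 = 11.735
  [7→8]: (11.34+10.61)/2 × 1 = 10.975
  Sum = 112.68 mcg/mL·h
IV tail: 10.61/0.067 = 158.358; AUC_iv,0→∞ = 112.68 + 158.358 = 271.038 mcg/mL·h
Trapezoidal AUC_0→9.5 (buccal film):
  [0→6]: (0.00+13.95)/2 × 6 = 41.85
  [6→6.5]: (13.95+13.75)/2 × 0.5 = 6.925
  [6.5→8.5]: (13.75+12.58)/2 × 2 = 26.33
  [8.5→9.5]: (12.58+11.90)/2 × 1 = 12.24
  Sum = 87.345 mcg/mL·h
buccal film tail: 11.90/0.067 = 177.612; AUC_ev,0→∞ = 87.345 + 177.612 = 264.957 mcg/mL·h
F = (AUC_ev/D_ev)/(AUC_iv/D_iv) = (264.957/25)/(271.038/10) = 10.59828/27.1038 = 0.3910

F = 0.391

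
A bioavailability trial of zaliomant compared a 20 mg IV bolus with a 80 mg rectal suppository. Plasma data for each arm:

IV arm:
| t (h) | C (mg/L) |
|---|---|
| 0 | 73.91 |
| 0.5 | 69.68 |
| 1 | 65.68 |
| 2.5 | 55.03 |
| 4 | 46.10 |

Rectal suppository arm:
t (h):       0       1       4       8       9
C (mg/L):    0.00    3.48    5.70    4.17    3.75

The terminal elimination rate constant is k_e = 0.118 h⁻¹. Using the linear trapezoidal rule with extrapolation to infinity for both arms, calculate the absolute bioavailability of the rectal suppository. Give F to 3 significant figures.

F = 0.0283

Trapezoidal AUC_0→4 (IV):
  [0→0.5]: (73.91+69.68)/2 × 0.5 = 35.8975
  [0.5→1]: (69.68+65.68)/2 × 0.5 = 33.84
  [1→2.5]: (65.68+55.03)/2 × 1.5 = 90.5325
  [2.5→4]: (55.03+46.10)/2 × 1.5 = 75.8475
  Sum = 236.1175 mg/L·h
IV tail: 46.10/0.118 = 390.678; AUC_iv,0→∞ = 236.1175 + 390.678 = 626.7955 mg/L·h
Trapezoidal AUC_0→9 (rectal suppository):
  [0→1]: (0.00+3.48)/2 × 1 = 1.74
  [1→4]: (3.48+5.70)/2 × 3 = 13.77
  [4→8]: (5.70+4.17)/2 × 4 = 19.74
  [8→9]: (4.17+3.75)/2 × 1 = 3.96
  Sum = 39.21 mg/L·h
rectal suppository tail: 3.75/0.118 = 31.780; AUC_ev,0→∞ = 39.21 + 31.780 = 70.99 mg/L·h
F = (AUC_ev/D_ev)/(AUC_iv/D_iv) = (70.99/80)/(626.7955/20) = 0.887375/31.339775 = 0.0283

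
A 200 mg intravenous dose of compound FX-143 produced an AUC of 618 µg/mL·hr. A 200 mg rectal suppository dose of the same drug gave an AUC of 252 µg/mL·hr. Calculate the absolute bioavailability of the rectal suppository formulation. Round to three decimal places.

F = 0.408

F = (AUC_ev / D_ev) / (AUC_iv / D_iv)
  = (252/200) / (618/200)
  = 1.26 / 3.09 = 0.4078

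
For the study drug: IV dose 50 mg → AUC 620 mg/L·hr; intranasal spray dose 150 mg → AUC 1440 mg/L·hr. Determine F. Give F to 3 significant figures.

F = (AUC_ev / D_ev) / (AUC_iv / D_iv)
  = (1440/150) / (620/50)
  = 9.6 / 12.4 = 0.7742

F = 0.774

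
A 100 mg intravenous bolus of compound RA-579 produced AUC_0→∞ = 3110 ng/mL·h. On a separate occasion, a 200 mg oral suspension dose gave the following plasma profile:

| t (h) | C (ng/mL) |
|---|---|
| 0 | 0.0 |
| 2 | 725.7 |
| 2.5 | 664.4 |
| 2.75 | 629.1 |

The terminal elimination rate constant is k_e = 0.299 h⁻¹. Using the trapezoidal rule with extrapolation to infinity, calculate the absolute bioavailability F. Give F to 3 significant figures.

Trapezoidal AUC_0→2.75 (oral suspension):
  [0→2]: (0.0+725.7)/2 × 2 = 725.7
  [2→2.5]: (725.7+664.4)/2 × 0.5 = 347.525
  [2.5→2.75]: (664.4+629.1)/2 × 0.25 = 161.6875
  Sum = 1234.9125 ng/mL·h
Tail: C_last/k_e = 629.1/0.299 = 2104.013
AUC_0→∞ (oral suspension) = 1234.9125 + 2104.013 = 3338.9255 ng/mL·h
F = (AUC_ev/D_ev)/(AUC_iv/D_iv) = (3338.9255/200)/(3110/100) = 16.6946/31.1 = 0.5368

F = 0.537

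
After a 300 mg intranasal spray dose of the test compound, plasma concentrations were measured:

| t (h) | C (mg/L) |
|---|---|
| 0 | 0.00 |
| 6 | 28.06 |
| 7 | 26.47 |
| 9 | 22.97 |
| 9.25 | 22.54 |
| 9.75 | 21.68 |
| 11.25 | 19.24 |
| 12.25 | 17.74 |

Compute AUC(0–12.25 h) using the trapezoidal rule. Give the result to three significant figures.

Trapezoidal AUC_0→12.25:
  [0→6]: (0.00+28.06)/2 × 6 = 84.18
  [6→7]: (28.06+26.47)/2 × 1 = 27.265
  [7→9]: (26.47+22.97)/2 × 2 = 49.44
  [9→9.25]: (22.97+22.54)/2 × 0.25 = 5.68875
  [9.25→9.75]: (22.54+21.68)/2 × 0.5 = 11.055
  [9.75→11.25]: (21.68+19.24)/2 × 1.5 = 30.69
  [11.25→12.25]: (19.24+17.74)/2 × 1 = 18.49
  Sum = 226.80875 mg/L·h

AUC = 227 mg/L·h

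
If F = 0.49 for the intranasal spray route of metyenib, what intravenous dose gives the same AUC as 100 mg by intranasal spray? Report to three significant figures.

D_iv = 49.0 mg

Systemic exposure from an extravascular dose = F × D_ev, so the equivalent IV dose is F × D_ev.
D_iv = F × D_ev = 0.49 × 100 = 49 mg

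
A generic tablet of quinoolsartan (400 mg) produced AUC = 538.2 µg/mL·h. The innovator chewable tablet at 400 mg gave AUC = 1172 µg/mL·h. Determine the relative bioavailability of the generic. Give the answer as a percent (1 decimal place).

F_rel = 45.9%

F_rel = (AUC_test/D_test) / (AUC_ref/D_ref)
      = (538.2/400) / (1172/400)
      = 1.3455 / 2.93 = 0.4592 = 45.92%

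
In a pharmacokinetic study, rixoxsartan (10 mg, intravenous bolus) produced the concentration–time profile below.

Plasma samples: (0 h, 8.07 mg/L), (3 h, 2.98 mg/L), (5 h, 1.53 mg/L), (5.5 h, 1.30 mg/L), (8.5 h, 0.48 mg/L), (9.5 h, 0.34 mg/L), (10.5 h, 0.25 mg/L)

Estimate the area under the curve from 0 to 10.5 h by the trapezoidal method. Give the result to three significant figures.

Trapezoidal AUC_0→10.5:
  [0→3]: (8.07+2.98)/2 × 3 = 16.575
  [3→5]: (2.98+1.53)/2 × 2 = 4.51
  [5→5.5]: (1.53+1.30)/2 × 0.5 = 0.7075
  [5.5→8.5]: (1.30+0.48)/2 × 3 = 2.67
  [8.5→9.5]: (0.48+0.34)/2 × 1 = 0.41
  [9.5→10.5]: (0.34+0.25)/2 × 1 = 0.295
  Sum = 25.1675 mg/L·h

AUC = 25.2 mg/L·h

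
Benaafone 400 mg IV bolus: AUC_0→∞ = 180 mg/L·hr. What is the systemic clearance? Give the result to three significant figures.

CL = Dose_iv / AUC_0→∞
   = 400 / 180 = 2.22222 L/hr

CL = 2.22 L/hr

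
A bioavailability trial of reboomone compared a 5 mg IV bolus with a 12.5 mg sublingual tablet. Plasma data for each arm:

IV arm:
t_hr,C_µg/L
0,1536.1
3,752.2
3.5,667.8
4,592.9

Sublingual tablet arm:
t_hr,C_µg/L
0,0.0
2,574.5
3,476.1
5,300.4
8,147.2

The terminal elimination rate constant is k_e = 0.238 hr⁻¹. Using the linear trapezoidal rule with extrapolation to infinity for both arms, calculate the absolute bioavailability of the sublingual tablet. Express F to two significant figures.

Trapezoidal AUC_0→4 (IV):
  [0→3]: (1536.1+752.2)/2 × 3 = 3432.45
  [3→3.5]: (752.2+667.8)/2 × 0.5 = 355.0
  [3.5→4]: (667.8+592.9)/2 × 0.5 = 315.175
  Sum = 4102.625 µg/L·hr
IV tail: 592.9/0.238 = 2491.176; AUC_iv,0→∞ = 4102.625 + 2491.176 = 6593.801 µg/L·hr
Trapezoidal AUC_0→8 (sublingual tablet):
  [0→2]: (0.0+574.5)/2 × 2 = 574.5
  [2→3]: (574.5+476.1)/2 × 1 = 525.3
  [3→5]: (476.1+300.4)/2 × 2 = 776.5
  [5→8]: (300.4+147.2)/2 × 3 = 671.4
  Sum = 2547.7 µg/L·hr
sublingual tablet tail: 147.2/0.238 = 618.487; AUC_ev,0→∞ = 2547.7 + 618.487 = 3166.187 µg/L·hr
F = (AUC_ev/D_ev)/(AUC_iv/D_iv) = (3166.187/12.5)/(6593.801/5) = 253.29496/1318.7602 = 0.1921

F = 0.19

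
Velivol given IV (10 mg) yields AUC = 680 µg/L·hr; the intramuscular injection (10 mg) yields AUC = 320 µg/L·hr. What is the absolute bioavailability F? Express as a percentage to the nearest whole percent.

F = (AUC_ev / D_ev) / (AUC_iv / D_iv)
  = (320/10) / (680/10)
  = 32 / 68 = 0.4706
  = 47.06%

F = 47%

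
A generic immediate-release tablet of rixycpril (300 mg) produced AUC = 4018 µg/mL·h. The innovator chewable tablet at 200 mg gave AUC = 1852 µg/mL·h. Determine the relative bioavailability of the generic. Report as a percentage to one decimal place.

F_rel = 144.6%

F_rel = (AUC_test/D_test) / (AUC_ref/D_ref)
      = (4018/300) / (1852/200)
      = 13.3933 / 9.26 = 1.4464 = 144.64%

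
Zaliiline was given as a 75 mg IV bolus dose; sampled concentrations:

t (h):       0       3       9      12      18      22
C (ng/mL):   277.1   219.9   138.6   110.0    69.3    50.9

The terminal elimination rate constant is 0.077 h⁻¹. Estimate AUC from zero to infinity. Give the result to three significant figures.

Trapezoidal AUC_0→22:
  [0→3]: (277.1+219.9)/2 × 3 = 745.5
  [3→9]: (219.9+138.6)/2 × 6 = 1075.5
  [9→12]: (138.6+110.0)/2 × 3 = 372.9
  [12→18]: (110.0+69.3)/2 × 6 = 537.9
  [18→22]: (69.3+50.9)/2 × 4 = 240.4
  Sum = 2972.2 ng/mL·h
Extrapolated tail: C_last / k_e = 50.9 / 0.077 = 661.039
AUC_0→∞ = 2972.2 + 661.039 = 3633.239 ng/mL·h

AUC = 3630 ng/mL·h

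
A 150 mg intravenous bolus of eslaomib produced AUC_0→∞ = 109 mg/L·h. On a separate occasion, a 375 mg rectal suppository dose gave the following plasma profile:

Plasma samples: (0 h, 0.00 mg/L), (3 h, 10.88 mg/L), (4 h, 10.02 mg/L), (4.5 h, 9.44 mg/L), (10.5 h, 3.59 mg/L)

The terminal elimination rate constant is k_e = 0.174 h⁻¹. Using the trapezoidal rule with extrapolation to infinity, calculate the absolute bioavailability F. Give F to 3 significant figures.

F = 0.335

Trapezoidal AUC_0→10.5 (rectal suppository):
  [0→3]: (0.00+10.88)/2 × 3 = 16.32
  [3→4]: (10.88+10.02)/2 × 1 = 10.45
  [4→4.5]: (10.02+9.44)/2 × 0.5 = 4.865
  [4.5→10.5]: (9.44+3.59)/2 × 6 = 39.09
  Sum = 70.725 mg/L·h
Tail: C_last/k_e = 3.59/0.174 = 20.632
AUC_0→∞ (rectal suppository) = 70.725 + 20.632 = 91.357 mg/L·h
F = (AUC_ev/D_ev)/(AUC_iv/D_iv) = (91.357/375)/(109/150) = 0.243619/0.726667 = 0.3353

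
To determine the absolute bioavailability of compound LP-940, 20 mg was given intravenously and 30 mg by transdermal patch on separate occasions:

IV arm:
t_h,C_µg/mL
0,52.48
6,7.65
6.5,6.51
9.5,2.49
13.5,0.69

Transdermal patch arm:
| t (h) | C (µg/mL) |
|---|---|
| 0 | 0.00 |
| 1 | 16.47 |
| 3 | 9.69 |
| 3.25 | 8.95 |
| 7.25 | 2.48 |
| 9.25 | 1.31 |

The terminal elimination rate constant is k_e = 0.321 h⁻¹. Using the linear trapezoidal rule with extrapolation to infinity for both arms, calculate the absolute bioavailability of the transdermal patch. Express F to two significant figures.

F = 0.22

Trapezoidal AUC_0→13.5 (IV):
  [0→6]: (52.48+7.65)/2 × 6 = 180.39
  [6→6.5]: (7.65+6.51)/2 × 0.5 = 3.54
  [6.5→9.5]: (6.51+2.49)/2 × 3 = 13.5
  [9.5→13.5]: (2.49+0.69)/2 × 4 = 6.36
  Sum = 203.79 µg/mL·h
IV tail: 0.69/0.321 = 2.150; AUC_iv,0→∞ = 203.79 + 2.150 = 205.94 µg/mL·h
Trapezoidal AUC_0→9.25 (transdermal patch):
  [0→1]: (0.00+16.47)/2 × 1 = 8.235
  [1→3]: (16.47+9.69)/2 × 2 = 26.16
  [3→3.25]: (9.69+8.95)/2 × 0.25 = 2.33
  [3.25→7.25]: (8.95+2.48)/2 × 4 = 22.86
  [7.25→9.25]: (2.48+1.31)/2 × 2 = 3.79
  Sum = 63.375 µg/mL·h
transdermal patch tail: 1.31/0.321 = 4.081; AUC_ev,0→∞ = 63.375 + 4.081 = 67.456 µg/mL·h
F = (AUC_ev/D_ev)/(AUC_iv/D_iv) = (67.456/30)/(205.94/20) = 2.24853/10.297 = 0.2184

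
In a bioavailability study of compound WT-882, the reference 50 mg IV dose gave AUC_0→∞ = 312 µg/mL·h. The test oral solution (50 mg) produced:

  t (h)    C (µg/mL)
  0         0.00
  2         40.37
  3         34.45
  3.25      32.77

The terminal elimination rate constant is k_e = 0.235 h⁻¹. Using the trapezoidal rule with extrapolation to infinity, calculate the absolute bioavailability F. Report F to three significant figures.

Trapezoidal AUC_0→3.25 (oral solution):
  [0→2]: (0.00+40.37)/2 × 2 = 40.37
  [2→3]: (40.37+34.45)/2 × 1 = 37.41
  [3→3.25]: (34.45+32.77)/2 × 0.25 = 8.4025
  Sum = 86.1825 µg/mL·h
Tail: C_last/k_e = 32.77/0.235 = 139.447
AUC_0→∞ (oral solution) = 86.1825 + 139.447 = 225.6295 µg/mL·h
F = (AUC_ev/D_ev)/(AUC_iv/D_iv) = (225.6295/50)/(312/50) = 4.51259/6.24 = 0.7232

F = 0.723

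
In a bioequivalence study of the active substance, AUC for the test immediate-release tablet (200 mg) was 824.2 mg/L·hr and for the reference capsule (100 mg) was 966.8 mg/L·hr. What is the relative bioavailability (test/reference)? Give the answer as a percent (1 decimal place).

F_rel = (AUC_test/D_test) / (AUC_ref/D_ref)
      = (824.2/200) / (966.8/100)
      = 4.121 / 9.668 = 0.4263 = 42.63%

F_rel = 42.6%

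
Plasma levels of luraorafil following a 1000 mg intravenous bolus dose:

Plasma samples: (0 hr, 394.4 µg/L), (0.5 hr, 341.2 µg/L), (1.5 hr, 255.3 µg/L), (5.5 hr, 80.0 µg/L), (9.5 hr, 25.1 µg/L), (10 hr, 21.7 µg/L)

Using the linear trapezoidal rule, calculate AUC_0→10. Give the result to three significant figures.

AUC = 1370 µg/L·hr

Trapezoidal AUC_0→10:
  [0→0.5]: (394.4+341.2)/2 × 0.5 = 183.9
  [0.5→1.5]: (341.2+255.3)/2 × 1 = 298.25
  [1.5→5.5]: (255.3+80.0)/2 × 4 = 670.6
  [5.5→9.5]: (80.0+25.1)/2 × 4 = 210.2
  [9.5→10]: (25.1+21.7)/2 × 0.5 = 11.7
  Sum = 1374.65 µg/L·hr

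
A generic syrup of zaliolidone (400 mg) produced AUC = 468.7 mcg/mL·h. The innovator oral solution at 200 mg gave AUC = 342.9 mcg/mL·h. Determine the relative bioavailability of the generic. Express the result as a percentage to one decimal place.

F_rel = (AUC_test/D_test) / (AUC_ref/D_ref)
      = (468.7/400) / (342.9/200)
      = 1.17175 / 1.7145 = 0.6834 = 68.34%

F_rel = 68.3%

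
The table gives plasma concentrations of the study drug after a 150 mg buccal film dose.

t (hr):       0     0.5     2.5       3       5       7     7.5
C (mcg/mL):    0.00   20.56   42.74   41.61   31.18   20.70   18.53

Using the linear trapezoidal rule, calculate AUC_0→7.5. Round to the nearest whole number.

Trapezoidal AUC_0→7.5:
  [0→0.5]: (0.00+20.56)/2 × 0.5 = 5.14
  [0.5→2.5]: (20.56+42.74)/2 × 2 = 63.3
  [2.5→3]: (42.74+41.61)/2 × 0.5 = 21.0875
  [3→5]: (41.61+31.18)/2 × 2 = 72.79
  [5→7]: (31.18+20.70)/2 × 2 = 51.88
  [7→7.5]: (20.70+18.53)/2 × 0.5 = 9.8075
  Sum = 224.005 mcg/mL·hr

AUC = 224 mcg/mL·hr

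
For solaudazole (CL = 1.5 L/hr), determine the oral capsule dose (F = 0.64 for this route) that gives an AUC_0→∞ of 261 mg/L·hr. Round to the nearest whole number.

Dose = 612 mg

Dose = CL × AUC_0→∞ / F
     = 1.5 × 261 / 0.64 = 611.71875 mg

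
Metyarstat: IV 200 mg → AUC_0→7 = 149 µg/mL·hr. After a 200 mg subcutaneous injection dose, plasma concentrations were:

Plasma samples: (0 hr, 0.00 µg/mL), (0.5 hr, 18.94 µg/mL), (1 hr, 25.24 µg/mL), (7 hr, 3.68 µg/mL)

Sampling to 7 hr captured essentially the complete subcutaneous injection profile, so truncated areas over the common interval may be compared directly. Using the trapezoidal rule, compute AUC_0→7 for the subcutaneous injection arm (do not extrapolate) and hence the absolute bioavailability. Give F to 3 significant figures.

F = 0.688

Trapezoidal AUC_0→7 (subcutaneous injection):
  [0→0.5]: (0.00+18.94)/2 × 0.5 = 4.735
  [0.5→1]: (18.94+25.24)/2 × 0.5 = 11.045
  [1→7]: (25.24+3.68)/2 × 6 = 86.76
  Sum = 102.54 µg/mL·hr
F = (AUC_ev/D_ev)/(AUC_iv/D_iv) = (102.54/200)/(149/200) = 0.5127/0.745 = 0.6882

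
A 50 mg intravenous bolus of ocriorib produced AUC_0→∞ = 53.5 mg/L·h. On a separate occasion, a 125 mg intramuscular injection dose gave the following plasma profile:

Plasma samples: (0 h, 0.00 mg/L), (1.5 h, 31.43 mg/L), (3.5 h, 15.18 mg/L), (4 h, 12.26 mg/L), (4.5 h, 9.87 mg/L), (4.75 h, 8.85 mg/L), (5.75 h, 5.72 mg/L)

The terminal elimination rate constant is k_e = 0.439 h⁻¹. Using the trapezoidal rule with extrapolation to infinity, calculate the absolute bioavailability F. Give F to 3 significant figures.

F = 0.787

Trapezoidal AUC_0→5.75 (intramuscular injection):
  [0→1.5]: (0.00+31.43)/2 × 1.5 = 23.5725
  [1.5→3.5]: (31.43+15.18)/2 × 2 = 46.61
  [3.5→4]: (15.18+12.26)/2 × 0.5 = 6.86
  [4→4.5]: (12.26+9.87)/2 × 0.5 = 5.5325
  [4.5→4.75]: (9.87+8.85)/2 × 0.25 = 2.34
  [4.75→5.75]: (8.85+5.72)/2 × 1 = 7.285
  Sum = 92.2 mg/L·h
Tail: C_last/k_e = 5.72/0.439 = 13.030
AUC_0→∞ (intramuscular injection) = 92.2 + 13.030 = 105.23 mg/L·h
F = (AUC_ev/D_ev)/(AUC_iv/D_iv) = (105.23/125)/(53.5/50) = 0.84184/1.07 = 0.7868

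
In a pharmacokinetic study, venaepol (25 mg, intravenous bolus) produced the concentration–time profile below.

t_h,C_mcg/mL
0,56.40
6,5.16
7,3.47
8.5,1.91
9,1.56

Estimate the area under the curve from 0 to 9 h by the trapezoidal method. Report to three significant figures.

AUC = 194 mcg/mL·h

Trapezoidal AUC_0→9:
  [0→6]: (56.40+5.16)/2 × 6 = 184.68
  [6→7]: (5.16+3.47)/2 × 1 = 4.315
  [7→8.5]: (3.47+1.91)/2 × 1.5 = 4.035
  [8.5→9]: (1.91+1.56)/2 × 0.5 = 0.8675
  Sum = 193.8975 mcg/mL·h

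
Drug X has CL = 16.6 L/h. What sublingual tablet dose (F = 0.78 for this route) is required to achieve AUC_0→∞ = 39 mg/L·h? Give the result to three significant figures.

Dose = CL × AUC_0→∞ / F
     = 16.6 × 39 / 0.78 = 830 mg

Dose = 830 mg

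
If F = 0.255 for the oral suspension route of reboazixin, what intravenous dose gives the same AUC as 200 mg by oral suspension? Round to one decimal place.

Systemic exposure from an extravascular dose = F × D_ev, so the equivalent IV dose is F × D_ev.
D_iv = F × D_ev = 0.255 × 200 = 51 mg

D_iv = 51.0 mg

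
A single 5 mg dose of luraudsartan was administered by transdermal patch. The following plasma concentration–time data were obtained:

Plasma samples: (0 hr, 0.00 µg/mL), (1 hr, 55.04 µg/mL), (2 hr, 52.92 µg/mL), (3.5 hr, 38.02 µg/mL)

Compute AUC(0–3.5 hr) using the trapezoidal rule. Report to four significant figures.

Trapezoidal AUC_0→3.5:
  [0→1]: (0.00+55.04)/2 × 1 = 27.52
  [1→2]: (55.04+52.92)/2 × 1 = 53.98
  [2→3.5]: (52.92+38.02)/2 × 1.5 = 68.205
  Sum = 149.705 µg/mL·hr

AUC = 149.7 µg/mL·hr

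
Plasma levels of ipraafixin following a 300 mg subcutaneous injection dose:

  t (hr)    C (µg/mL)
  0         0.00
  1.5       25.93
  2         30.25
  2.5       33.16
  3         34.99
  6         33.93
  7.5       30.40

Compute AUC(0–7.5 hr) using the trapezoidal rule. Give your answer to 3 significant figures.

AUC = 218 µg/mL·hr

Trapezoidal AUC_0→7.5:
  [0→1.5]: (0.00+25.93)/2 × 1.5 = 19.4475
  [1.5→2]: (25.93+30.25)/2 × 0.5 = 14.045
  [2→2.5]: (30.25+33.16)/2 × 0.5 = 15.8525
  [2.5→3]: (33.16+34.99)/2 × 0.5 = 17.0375
  [3→6]: (34.99+33.93)/2 × 3 = 103.38
  [6→7.5]: (33.93+30.40)/2 × 1.5 = 48.2475
  Sum = 218.01 µg/mL·hr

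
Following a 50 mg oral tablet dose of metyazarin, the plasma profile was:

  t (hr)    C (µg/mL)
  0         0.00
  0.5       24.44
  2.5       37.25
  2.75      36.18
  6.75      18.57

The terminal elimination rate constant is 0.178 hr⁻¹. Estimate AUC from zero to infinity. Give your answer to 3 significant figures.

Trapezoidal AUC_0→6.75:
  [0→0.5]: (0.00+24.44)/2 × 0.5 = 6.11
  [0.5→2.5]: (24.44+37.25)/2 × 2 = 61.69
  [2.5→2.75]: (37.25+36.18)/2 × 0.25 = 9.17875
  [2.75→6.75]: (36.18+18.57)/2 × 4 = 109.5
  Sum = 186.47875 µg/mL·hr
Extrapolated tail: C_last / k_e = 18.57 / 0.178 = 104.326
AUC_0→∞ = 186.47875 + 104.326 = 290.80475 µg/mL·hr

AUC = 291 µg/mL·hr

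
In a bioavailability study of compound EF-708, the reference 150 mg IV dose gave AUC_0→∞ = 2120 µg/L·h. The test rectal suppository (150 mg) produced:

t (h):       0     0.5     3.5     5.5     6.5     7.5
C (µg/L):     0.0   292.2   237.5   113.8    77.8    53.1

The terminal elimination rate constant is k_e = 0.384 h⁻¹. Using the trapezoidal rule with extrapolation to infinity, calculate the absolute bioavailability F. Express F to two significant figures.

F = 0.72

Trapezoidal AUC_0→7.5 (rectal suppository):
  [0→0.5]: (0.0+292.2)/2 × 0.5 = 73.05
  [0.5→3.5]: (292.2+237.5)/2 × 3 = 794.55
  [3.5→5.5]: (237.5+113.8)/2 × 2 = 351.3
  [5.5→6.5]: (113.8+77.8)/2 × 1 = 95.8
  [6.5→7.5]: (77.8+53.1)/2 × 1 = 65.45
  Sum = 1380.15 µg/L·h
Tail: C_last/k_e = 53.1/0.384 = 138.281
AUC_0→∞ (rectal suppository) = 1380.15 + 138.281 = 1518.431 µg/L·h
F = (AUC_ev/D_ev)/(AUC_iv/D_iv) = (1518.431/150)/(2120/150) = 10.1229/14.1333 = 0.7162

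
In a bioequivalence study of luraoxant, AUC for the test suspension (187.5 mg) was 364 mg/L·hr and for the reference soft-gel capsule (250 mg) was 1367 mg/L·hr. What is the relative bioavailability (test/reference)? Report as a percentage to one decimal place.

F_rel = 35.5%

F_rel = (AUC_test/D_test) / (AUC_ref/D_ref)
      = (364/187.5) / (1367/250)
      = 1.94133 / 5.468 = 0.3550 = 35.50%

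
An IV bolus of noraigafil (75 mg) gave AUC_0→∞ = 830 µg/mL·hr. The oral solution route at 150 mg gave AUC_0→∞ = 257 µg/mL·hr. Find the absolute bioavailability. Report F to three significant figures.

F = 0.155

F = (AUC_ev / D_ev) / (AUC_iv / D_iv)
  = (257/150) / (830/75)
  = 1.71333 / 11.0667 = 0.1548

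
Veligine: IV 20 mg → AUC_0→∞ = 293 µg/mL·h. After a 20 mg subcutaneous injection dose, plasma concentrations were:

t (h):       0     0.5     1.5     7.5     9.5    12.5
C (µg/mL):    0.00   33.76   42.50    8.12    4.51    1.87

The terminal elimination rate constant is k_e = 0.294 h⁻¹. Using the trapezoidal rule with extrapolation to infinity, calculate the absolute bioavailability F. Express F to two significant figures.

F = 0.77

Trapezoidal AUC_0→12.5 (subcutaneous injection):
  [0→0.5]: (0.00+33.76)/2 × 0.5 = 8.44
  [0.5→1.5]: (33.76+42.50)/2 × 1 = 38.13
  [1.5→7.5]: (42.50+8.12)/2 × 6 = 151.86
  [7.5→9.5]: (8.12+4.51)/2 × 2 = 12.63
  [9.5→12.5]: (4.51+1.87)/2 × 3 = 9.57
  Sum = 220.63 µg/mL·h
Tail: C_last/k_e = 1.87/0.294 = 6.361
AUC_0→∞ (subcutaneous injection) = 220.63 + 6.361 = 226.991 µg/mL·h
F = (AUC_ev/D_ev)/(AUC_iv/D_iv) = (226.991/20)/(293/20) = 11.34955/14.65 = 0.7747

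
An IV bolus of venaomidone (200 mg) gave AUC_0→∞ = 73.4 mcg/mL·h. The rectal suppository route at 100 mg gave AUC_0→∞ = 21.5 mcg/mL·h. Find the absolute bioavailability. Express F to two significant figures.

F = 0.59

F = (AUC_ev / D_ev) / (AUC_iv / D_iv)
  = (21.5/100) / (73.4/200)
  = 0.215 / 0.367 = 0.5858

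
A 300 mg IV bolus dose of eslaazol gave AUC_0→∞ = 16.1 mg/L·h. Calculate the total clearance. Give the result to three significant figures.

CL = 18.6 L/h

CL = Dose_iv / AUC_0→∞
   = 300 / 16.1 = 18.6335 L/h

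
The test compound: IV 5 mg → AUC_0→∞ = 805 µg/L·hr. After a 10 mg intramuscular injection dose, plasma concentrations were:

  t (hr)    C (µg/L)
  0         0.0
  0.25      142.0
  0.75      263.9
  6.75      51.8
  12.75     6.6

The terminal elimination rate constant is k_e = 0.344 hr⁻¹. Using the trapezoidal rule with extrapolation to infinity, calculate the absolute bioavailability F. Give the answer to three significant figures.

Trapezoidal AUC_0→12.75 (intramuscular injection):
  [0→0.25]: (0.0+142.0)/2 × 0.25 = 17.75
  [0.25→0.75]: (142.0+263.9)/2 × 0.5 = 101.475
  [0.75→6.75]: (263.9+51.8)/2 × 6 = 947.1
  [6.75→12.75]: (51.8+6.6)/2 × 6 = 175.2
  Sum = 1241.525 µg/L·hr
Tail: C_last/k_e = 6.6/0.344 = 19.186
AUC_0→∞ (intramuscular injection) = 1241.525 + 19.186 = 1260.711 µg/L·hr
F = (AUC_ev/D_ev)/(AUC_iv/D_iv) = (1260.711/10)/(805/5) = 126.0711/161 = 0.7831

F = 0.783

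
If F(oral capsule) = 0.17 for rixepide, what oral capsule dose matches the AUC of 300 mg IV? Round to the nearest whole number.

For equal systemic exposure: F × D_ev = D_iv
D_ev = D_iv / F = 300 / 0.17 = 1764.71 mg

D_oral = 1765 mg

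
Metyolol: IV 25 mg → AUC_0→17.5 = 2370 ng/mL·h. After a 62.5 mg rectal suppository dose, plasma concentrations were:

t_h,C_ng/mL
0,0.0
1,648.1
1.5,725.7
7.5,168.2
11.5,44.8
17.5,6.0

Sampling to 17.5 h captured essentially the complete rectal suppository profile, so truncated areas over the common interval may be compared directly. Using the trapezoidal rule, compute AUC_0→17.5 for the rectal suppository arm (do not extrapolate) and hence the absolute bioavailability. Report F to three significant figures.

Trapezoidal AUC_0→17.5 (rectal suppository):
  [0→1]: (0.0+648.1)/2 × 1 = 324.05
  [1→1.5]: (648.1+725.7)/2 × 0.5 = 343.45
  [1.5→7.5]: (725.7+168.2)/2 × 6 = 2681.7
  [7.5→11.5]: (168.2+44.8)/2 × 4 = 426.0
  [11.5→17.5]: (44.8+6.0)/2 × 6 = 152.4
  Sum = 3927.6 ng/mL·h
F = (AUC_ev/D_ev)/(AUC_iv/D_iv) = (3927.6/62.5)/(2370/25) = 62.8416/94.8 = 0.6629

F = 0.663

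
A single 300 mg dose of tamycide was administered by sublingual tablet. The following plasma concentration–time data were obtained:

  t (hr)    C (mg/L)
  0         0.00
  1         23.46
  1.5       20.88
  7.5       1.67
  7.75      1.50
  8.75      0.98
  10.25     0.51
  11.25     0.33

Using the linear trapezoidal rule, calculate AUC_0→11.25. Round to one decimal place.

AUC = 93.6 mg/L·hr

Trapezoidal AUC_0→11.25:
  [0→1]: (0.00+23.46)/2 × 1 = 11.73
  [1→1.5]: (23.46+20.88)/2 × 0.5 = 11.085
  [1.5→7.5]: (20.88+1.67)/2 × 6 = 67.65
  [7.5→7.75]: (1.67+1.50)/2 × 0.25 = 0.39625
  [7.75→8.75]: (1.50+0.98)/2 × 1 = 1.24
  [8.75→10.25]: (0.98+0.51)/2 × 1.5 = 1.1175
  [10.25→11.25]: (0.51+0.33)/2 × 1 = 0.42
  Sum = 93.63875 mg/L·hr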